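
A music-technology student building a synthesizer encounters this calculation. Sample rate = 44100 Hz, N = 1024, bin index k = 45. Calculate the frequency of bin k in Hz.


Frequency of DFT bin k:
f_k = k * fs / N
    = 45 * 44100 / 1024
    = 1984500 / 1024
    = 1937.988 Hz

1937.988 Hz


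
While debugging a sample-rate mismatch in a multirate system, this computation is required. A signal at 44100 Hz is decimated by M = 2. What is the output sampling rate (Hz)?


Decimation reduces the sample rate:
fs_out = fs_in / M
       = 44100 / 2
       = 22050.0 Hz

22050.0 Hz


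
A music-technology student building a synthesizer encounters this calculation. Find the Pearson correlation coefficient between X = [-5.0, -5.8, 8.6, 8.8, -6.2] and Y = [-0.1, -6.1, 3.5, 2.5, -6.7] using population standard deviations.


Pearson correlation coefficient (population):
r = cov(X,Y) / (std(X) * std(Y))
Mean X = 0.08, Mean Y = -1.38
Cov(X,Y) = 26.0144
Std(X) = 7.049085, Std(Y) = 4.268208
r = 0.8646

0.8646


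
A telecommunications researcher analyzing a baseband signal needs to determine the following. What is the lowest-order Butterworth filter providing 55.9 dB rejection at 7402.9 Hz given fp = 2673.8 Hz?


Butterworth filter order formula:
n = log10(10^(A/10) - 1) / (2 * log10(f_stop/f_pass))
10^(55.9/10) - 1 = 389044.145
f_stop/f_pass = 7402.9 / 2673.8 = 2.7687
n = 6.3196 -> ceil = 7

7


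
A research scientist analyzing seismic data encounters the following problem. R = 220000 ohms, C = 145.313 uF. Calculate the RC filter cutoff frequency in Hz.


Cutoff frequency of a first-order RC filter:
fc = 1 / (2 * pi * R * C)
C = 145.313 uF = 0.000145313 F
fc = 1 / (2 * pi * 220000 * 0.000145313)
   = 1 / 200.86627143928
   = 0.004978 Hz

0.004978 Hz


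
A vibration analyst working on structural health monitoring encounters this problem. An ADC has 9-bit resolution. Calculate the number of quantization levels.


Number of quantization levels = 2^N
= 2^9
= 512

512


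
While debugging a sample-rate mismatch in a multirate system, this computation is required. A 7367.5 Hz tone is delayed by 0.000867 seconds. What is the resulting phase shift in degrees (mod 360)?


Phase shift from frequency and time delay:
phi = 360 * f * t_delay
    = 360 * 7367.5 * 0.000867
    = 2299.54 degrees
    mod 360 = 139.54 degrees

139.54 degrees


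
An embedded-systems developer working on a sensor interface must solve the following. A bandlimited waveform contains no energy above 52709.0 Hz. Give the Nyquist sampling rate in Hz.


The Nyquist rate is twice the maximum frequency component.
fs_min = 2 * fmax
      = 2 * 52709.0
      = 105418.0 Hz

105418.0


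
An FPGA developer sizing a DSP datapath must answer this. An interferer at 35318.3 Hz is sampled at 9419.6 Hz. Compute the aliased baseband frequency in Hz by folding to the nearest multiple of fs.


Compute the nearest integer multiple of fs to the signal:
n = round(35318.3 / 9419.6) = 4
f_alias = |35318.3 - 4 * 9419.6|
        = |35318.3 - 37678.4|
        = 2360.1 Hz

2360.1


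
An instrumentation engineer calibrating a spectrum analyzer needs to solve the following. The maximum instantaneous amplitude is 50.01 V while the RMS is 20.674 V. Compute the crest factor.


Crest factor is the ratio of peak to RMS:
CF = V_peak / V_rms
   = 50.01 / 20.674
   = 2.419

2.419


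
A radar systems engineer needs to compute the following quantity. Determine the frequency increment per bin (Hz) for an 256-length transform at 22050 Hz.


DFT frequency resolution:
df = fs / N
   = 22050 / 256
   = 86.1328 Hz

86.1328 Hz


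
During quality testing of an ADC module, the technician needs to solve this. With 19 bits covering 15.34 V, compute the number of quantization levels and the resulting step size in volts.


Step 1 — number of quantization levels:
L = 2^N = 2^19 = 524288

Step 2 — LSB step size:
delta = Vfs / L
      = 15.34 / 524288
      = 2.926e-05 V

Levels = 524288; step size = 2.926e-05 V


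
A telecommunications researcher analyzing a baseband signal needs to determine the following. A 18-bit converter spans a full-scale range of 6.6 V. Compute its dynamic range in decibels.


Dynamic range from full-scale to LSB:
V_min = V_max / 2^bits = 6.6 / 2^18
DR = 20 * log10(V_max / V_min)
   = 20 * log10(2^18)
   = 20 * 18 * log10(2)
   = 108.37 dB

108.37 dB


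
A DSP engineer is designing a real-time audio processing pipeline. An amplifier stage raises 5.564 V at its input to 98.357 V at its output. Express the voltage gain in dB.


Voltage gain in dB:
G = 20 * log10(Vout / Vin)
  = 20 * log10(98.357 / 5.564)
  = 20 * log10(17.67739)
  = 20 * 1.247418
  = 24.95 dB

24.95 dB


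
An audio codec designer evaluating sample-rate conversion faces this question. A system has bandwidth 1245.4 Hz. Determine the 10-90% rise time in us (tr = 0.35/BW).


Rise time from bandwidth relationship:
tr = 0.35 / BW
   = 0.35 / 1245.4
   = 0.0002810342059 s
   = 281.0342 us

281.0342 us


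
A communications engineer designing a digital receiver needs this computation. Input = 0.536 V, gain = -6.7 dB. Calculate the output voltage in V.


Output voltage from dB gain:
V_out = V_in * 10^(gain_dB / 20)
      = 0.536 * 10^(-6.7 / 20)
      = 0.536 * 0.462381
      = 0.2478 V

0.2478 V


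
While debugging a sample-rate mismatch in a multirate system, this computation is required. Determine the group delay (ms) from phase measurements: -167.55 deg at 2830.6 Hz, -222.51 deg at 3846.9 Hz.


Group delay from phase difference:
tau = -d(phi)/d(omega)
d(phi) = -54.96 deg = -0.959233 rad
d(omega) = 2*pi*(3846.9 - 2830.6) = 6385.6012 rad/s
tau = -(-0.959233) / 6385.6012
    = 0.1502 ms

0.1502 ms


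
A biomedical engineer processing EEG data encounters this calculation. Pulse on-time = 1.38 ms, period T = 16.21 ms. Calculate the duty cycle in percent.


Duty cycle as a percentage:
DC = (t_on / T) * 100
   = (1.38 / 16.21) * 100
   = 0.085133 * 100
   = 8.51 %

8.51 %


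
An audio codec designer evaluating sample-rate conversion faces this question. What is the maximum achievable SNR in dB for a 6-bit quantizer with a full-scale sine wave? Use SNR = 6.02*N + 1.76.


Theoretical SNR for a full-scale sinusoid:
SNR = 6.02 * N + 1.76
    = 6.02 * 6 + 1.76
    = 36.12 + 1.76
    = 37.88 dB

37.88 dB


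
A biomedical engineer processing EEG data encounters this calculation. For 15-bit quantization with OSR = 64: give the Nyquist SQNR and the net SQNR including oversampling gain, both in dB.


Step 1 — baseline SQNR at Nyquist:
SQNR_base = 6.02*N + 1.76
          = 6.02*15 + 1.76
          = 92.06 dB

Step 2 — oversampling processing gain:
G = 10*log10(OSR) = 10*log10(64) = 18.06 dB

Step 3 — total:
SQNR_total = 92.06 + 18.06 = 110.12 dB

Base SQNR = 92.06 dB; oversampled SQNR = 110.12 dB


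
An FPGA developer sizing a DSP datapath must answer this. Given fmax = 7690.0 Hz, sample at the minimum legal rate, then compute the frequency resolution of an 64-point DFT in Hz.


Step 1 — Nyquist sampling rate:
fs = 2 * fmax = 2 * 7690.0 = 15380.0 Hz

Step 2 — DFT bin spacing:
df = fs / N = 15380.0 / 64 = 240.3125 Hz

240.3125 Hz


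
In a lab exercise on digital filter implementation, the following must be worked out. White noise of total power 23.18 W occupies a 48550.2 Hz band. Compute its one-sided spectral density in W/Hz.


Power spectral density:
PSD = P / BW
    = 23.18 / 48550.2
    = 0.00047744 W/Hz

0.00047744 W/Hz


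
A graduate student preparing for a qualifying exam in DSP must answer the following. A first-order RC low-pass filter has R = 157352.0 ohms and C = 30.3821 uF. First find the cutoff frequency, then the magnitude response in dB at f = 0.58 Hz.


Step 1 — cutoff frequency:
fc = 1 / (2*pi*R*C)
C = 30.3821 uF = 3.03821e-05 F
fc = 1 / (2*pi*157352.0*3.03821e-05)
   = 0.0332912 Hz

Step 2 — magnitude at f = 0.58 Hz:
|H(f)| = 1 / sqrt(1 + (f/fc)^2)
f/fc = 0.58 / 0.0332912 = 17.422021
|H| = 1 / sqrt(1 + 303.526816) = 0.0573043
|H|_dB = 20*log10(0.0573043) = -24.84 dB

fc = 0.0332912 Hz; |H(0.58 Hz)| = -24.84 dB


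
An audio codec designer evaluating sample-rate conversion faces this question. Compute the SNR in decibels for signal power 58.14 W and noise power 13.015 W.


SNR in decibels:
SNR = 10 * log10(Ps / Pn)
    = 10 * log10(58.14 / 13.015)
    = 10 * log10(4.4672)
    = 10 * 0.65
    = 6.5 dB

6.5 dB


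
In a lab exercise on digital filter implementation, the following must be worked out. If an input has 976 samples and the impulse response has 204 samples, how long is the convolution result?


Linear convolution output length:
L = N + M - 1
  = 976 + 204 - 1
  = 1179 samples

1179


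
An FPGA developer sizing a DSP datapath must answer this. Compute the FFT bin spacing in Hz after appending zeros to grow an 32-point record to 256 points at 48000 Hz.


Frequency resolution after zero-padding:
N_padded = 32 * 8 = 256
df = fs / N_padded
   = 48000 / 256
   = 187.5 Hz

187.5 Hz


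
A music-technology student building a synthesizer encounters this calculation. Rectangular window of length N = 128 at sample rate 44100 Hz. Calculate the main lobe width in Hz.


Main lobe width for a rectangular window:
Width = 2 * fs / N
      = 2 * 44100 / 128
      = 88200 / 128
      = 689.062 Hz

689.062 Hz


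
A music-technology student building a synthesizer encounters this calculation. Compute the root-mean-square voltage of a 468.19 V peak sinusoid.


RMS voltage for a sinusoidal waveform:
V_rms = V_peak / sqrt(2)
      = 468.19 / 1.414214
      = 331.06 V

331.06 V


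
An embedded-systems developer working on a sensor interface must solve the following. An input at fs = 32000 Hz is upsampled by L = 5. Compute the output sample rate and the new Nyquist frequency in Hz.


Step 1 — output sample rate after interpolation by L:
fs_out = L * fs_in = 5 * 32000 = 160000 Hz

Step 2 — Nyquist frequency of the output stream:
f_Nyq = fs_out / 2 = 160000 / 2 = 80000.0 Hz

fs_out = 160000 Hz; f_Nyquist = 80000.0 Hz


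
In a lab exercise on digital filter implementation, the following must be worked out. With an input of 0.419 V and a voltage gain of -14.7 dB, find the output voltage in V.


Output voltage from dB gain:
V_out = V_in * 10^(gain_dB / 20)
      = 0.419 * 10^(-14.7 / 20)
      = 0.419 * 0.184077
      = 0.0771 V

0.0771 V


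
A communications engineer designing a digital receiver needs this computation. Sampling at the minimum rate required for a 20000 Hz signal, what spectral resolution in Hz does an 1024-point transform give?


Step 1 — Nyquist sampling rate:
fs = 2 * fmax = 2 * 20000 = 40000 Hz

Step 2 — DFT bin spacing:
df = fs / N = 40000 / 1024 = 39.0625 Hz

39.0625 Hz


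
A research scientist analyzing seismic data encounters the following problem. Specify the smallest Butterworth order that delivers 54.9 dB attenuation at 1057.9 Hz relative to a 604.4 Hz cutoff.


Butterworth filter order formula:
n = log10(10^(A/10) - 1) / (2 * log10(f_stop/f_pass))
10^(54.9/10) - 1 = 309028.5433
f_stop/f_pass = 1057.9 / 604.4 = 1.7503
n = 11.2907 -> ceil = 12

12


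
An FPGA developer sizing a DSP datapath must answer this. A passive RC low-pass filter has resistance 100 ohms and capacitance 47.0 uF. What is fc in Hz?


Cutoff frequency of a first-order RC filter:
fc = 1 / (2 * pi * R * C)
C = 47.0 uF = 4.7e-05 F
fc = 1 / (2 * pi * 100 * 4.7e-05)
   = 1 / 0.029530970943744
   = 33.862754 Hz

33.862754 Hz


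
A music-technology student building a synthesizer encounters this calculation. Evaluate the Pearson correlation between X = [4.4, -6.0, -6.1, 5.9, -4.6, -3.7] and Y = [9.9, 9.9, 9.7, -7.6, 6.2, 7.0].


Pearson correlation coefficient (population):
r = cov(X,Y) / (std(X) * std(Y))
Mean X = -1.6833, Mean Y = 5.85
Cov(X,Y) = -19.1975
Std(X) = 4.919829, Std(Y) = 6.191055
r = -0.6303

-0.6303


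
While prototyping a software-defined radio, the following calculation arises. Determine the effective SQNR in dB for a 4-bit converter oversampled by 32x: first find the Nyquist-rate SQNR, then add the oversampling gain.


Step 1 — baseline SQNR at Nyquist:
SQNR_base = 6.02*N + 1.76
          = 6.02*4 + 1.76
          = 25.84 dB

Step 2 — oversampling processing gain:
G = 10*log10(OSR) = 10*log10(32) = 15.05 dB

Step 3 — total:
SQNR_total = 25.84 + 15.05 = 40.89 dB

Base SQNR = 25.84 dB; oversampled SQNR = 40.89 dB


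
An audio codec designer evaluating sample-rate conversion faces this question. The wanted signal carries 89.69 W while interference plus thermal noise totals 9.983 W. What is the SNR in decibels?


SNR in decibels:
SNR = 10 * log10(Ps / Pn)
    = 10 * log10(89.69 / 9.983)
    = 10 * log10(8.9843)
    = 10 * 0.9535
    = 9.53 dB

9.53 dB


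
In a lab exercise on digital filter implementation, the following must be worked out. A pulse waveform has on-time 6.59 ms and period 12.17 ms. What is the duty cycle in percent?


Duty cycle as a percentage:
DC = (t_on / T) * 100
   = (6.59 / 12.17) * 100
   = 0.541495 * 100
   = 54.15 %

54.15 %


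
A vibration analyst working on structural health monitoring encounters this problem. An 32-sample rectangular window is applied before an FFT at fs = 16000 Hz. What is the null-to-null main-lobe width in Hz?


Main lobe width for a rectangular window:
Width = 2 * fs / N
      = 2 * 16000 / 32
      = 32000 / 32
      = 1000.0 Hz

1000.0 Hz


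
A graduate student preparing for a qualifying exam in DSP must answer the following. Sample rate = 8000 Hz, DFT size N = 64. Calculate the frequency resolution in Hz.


DFT frequency resolution:
df = fs / N
   = 8000 / 64
   = 125.0 Hz

125.0 Hz


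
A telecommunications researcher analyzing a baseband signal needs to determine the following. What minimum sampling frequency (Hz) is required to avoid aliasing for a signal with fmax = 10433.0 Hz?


The Nyquist rate is twice the maximum frequency component.
fs_min = 2 * fmax
      = 2 * 10433.0
      = 20866.0 Hz

20866.0


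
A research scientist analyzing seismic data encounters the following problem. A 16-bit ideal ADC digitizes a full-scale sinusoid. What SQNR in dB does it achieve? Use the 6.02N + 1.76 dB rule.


Theoretical SNR for a full-scale sinusoid:
SNR = 6.02 * N + 1.76
    = 6.02 * 16 + 1.76
    = 96.32 + 1.76
    = 98.08 dB

98.08 dB


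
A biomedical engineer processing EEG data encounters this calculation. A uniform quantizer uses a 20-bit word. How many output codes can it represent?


Number of quantization levels = 2^N
= 2^20
= 1048576

1048576


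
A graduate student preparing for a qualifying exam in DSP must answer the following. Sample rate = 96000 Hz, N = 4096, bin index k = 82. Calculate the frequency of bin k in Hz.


Frequency of DFT bin k:
f_k = k * fs / N
    = 82 * 96000 / 4096
    = 7872000 / 4096
    = 1921.875 Hz

1921.875 Hz


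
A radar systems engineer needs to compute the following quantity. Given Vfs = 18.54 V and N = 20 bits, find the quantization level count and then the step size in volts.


Step 1 — number of quantization levels:
L = 2^N = 2^20 = 1048576

Step 2 — LSB step size:
delta = Vfs / L
      = 18.54 / 1048576
      = 1.768e-05 V

Levels = 1048576; step size = 1.768e-05 V


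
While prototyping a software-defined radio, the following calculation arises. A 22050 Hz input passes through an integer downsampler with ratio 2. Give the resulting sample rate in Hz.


Decimation reduces the sample rate:
fs_out = fs_in / M
       = 22050 / 2
       = 11025.0 Hz

11025.0 Hz


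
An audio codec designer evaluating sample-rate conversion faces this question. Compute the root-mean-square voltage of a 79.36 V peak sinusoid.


RMS voltage for a sinusoidal waveform:
V_rms = V_peak / sqrt(2)
      = 79.36 / 1.414214
      = 56.116 V

56.116 V


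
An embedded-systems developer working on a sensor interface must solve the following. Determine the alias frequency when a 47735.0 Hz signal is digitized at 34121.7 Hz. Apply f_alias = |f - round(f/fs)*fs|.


Compute the nearest integer multiple of fs to the signal:
n = round(47735.0 / 34121.7) = 1
f_alias = |47735.0 - 1 * 34121.7|
        = |47735.0 - 34121.7|
        = 13613.3 Hz

13613.3


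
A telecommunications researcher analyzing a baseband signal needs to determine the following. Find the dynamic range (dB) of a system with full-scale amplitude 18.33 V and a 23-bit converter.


Dynamic range from full-scale to LSB:
V_min = V_max / 2^bits = 18.33 / 2^23
DR = 20 * log10(V_max / V_min)
   = 20 * log10(2^23)
   = 20 * 23 * log10(2)
   = 138.47 dB

138.47 dB


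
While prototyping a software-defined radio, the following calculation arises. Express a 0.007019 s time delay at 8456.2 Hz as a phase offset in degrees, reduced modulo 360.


Phase shift from frequency and time delay:
phi = 360 * f * t_delay
    = 360 * 8456.2 * 0.007019
    = 21367.46 degrees
    mod 360 = 127.46 degrees

127.46 degrees


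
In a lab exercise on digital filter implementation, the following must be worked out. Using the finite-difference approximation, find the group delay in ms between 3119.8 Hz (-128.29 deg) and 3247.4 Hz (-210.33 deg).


Group delay from phase difference:
tau = -d(phi)/d(omega)
d(phi) = -82.04 deg = -1.431868 rad
d(omega) = 2*pi*(3247.4 - 3119.8) = 801.7344 rad/s
tau = -(-1.431868) / 801.7344
    = 1.786 ms

1.786 ms


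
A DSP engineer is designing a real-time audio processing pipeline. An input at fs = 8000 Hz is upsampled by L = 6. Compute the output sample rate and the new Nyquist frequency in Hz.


Step 1 — output sample rate after interpolation by L:
fs_out = L * fs_in = 6 * 8000 = 48000 Hz

Step 2 — Nyquist frequency of the output stream:
f_Nyq = fs_out / 2 = 48000 / 2 = 24000.0 Hz

fs_out = 48000 Hz; f_Nyquist = 24000.0 Hz


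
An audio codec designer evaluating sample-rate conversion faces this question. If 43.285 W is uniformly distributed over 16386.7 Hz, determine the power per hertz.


Power spectral density:
PSD = P / BW
    = 43.285 / 16386.7
    = 0.00264147 W/Hz

0.00264147 W/Hz


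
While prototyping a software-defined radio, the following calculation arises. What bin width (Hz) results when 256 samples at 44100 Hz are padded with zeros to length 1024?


Frequency resolution after zero-padding:
N_padded = 256 * 4 = 1024
df = fs / N_padded
   = 44100 / 1024
   = 43.0664 Hz

43.0664 Hz


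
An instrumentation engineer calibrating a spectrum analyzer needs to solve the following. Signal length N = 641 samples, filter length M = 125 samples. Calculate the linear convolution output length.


Linear convolution output length:
L = N + M - 1
  = 641 + 125 - 1
  = 765 samples

765


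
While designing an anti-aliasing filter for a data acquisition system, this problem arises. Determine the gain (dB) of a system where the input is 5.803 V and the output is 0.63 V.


Voltage gain in dB:
G = 20 * log10(Vout / Vin)
  = 20 * log10(0.63 / 5.803)
  = 20 * log10(0.108565)
  = 20 * -0.964312
  = -19.29 dB

-19.29 dB


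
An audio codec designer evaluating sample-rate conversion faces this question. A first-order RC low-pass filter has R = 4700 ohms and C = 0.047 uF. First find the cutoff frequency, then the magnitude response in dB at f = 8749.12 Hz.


Step 1 — cutoff frequency:
fc = 1 / (2*pi*R*C)
C = 0.047 uF = 4.7e-08 F
fc = 1 / (2*pi*4700*4.7e-08)
   = 720.484 Hz

Step 2 — magnitude at f = 8749.12 Hz:
|H(f)| = 1 / sqrt(1 + (f/fc)^2)
f/fc = 8749.12 / 720.484 = 12.143392
|H| = 1 / sqrt(1 + 147.461969) = 0.0820715
|H|_dB = 20*log10(0.0820715) = -21.72 dB

fc = 720.484 Hz; |H(8749.12 Hz)| = -21.72 dB


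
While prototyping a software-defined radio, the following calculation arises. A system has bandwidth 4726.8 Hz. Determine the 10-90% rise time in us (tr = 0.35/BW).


Rise time from bandwidth relationship:
tr = 0.35 / BW
   = 0.35 / 4726.8
   = 7.404586613e-05 s
   = 74.0459 us

74.0459 us


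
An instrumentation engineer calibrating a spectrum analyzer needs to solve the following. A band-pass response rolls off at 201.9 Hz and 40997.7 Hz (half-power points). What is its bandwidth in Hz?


Bandwidth is the difference of -3dB frequencies:
BW = f_high - f_low
   = 40997.7 - 201.9
   = 40795.8 Hz

40795.8 Hz


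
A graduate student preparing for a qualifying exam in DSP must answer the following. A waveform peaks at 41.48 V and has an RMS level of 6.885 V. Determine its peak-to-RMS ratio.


Crest factor is the ratio of peak to RMS:
CF = V_peak / V_rms
   = 41.48 / 6.885
   = 6.0247

6.0247


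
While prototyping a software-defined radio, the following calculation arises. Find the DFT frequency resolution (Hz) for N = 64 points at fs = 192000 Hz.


DFT frequency resolution:
df = fs / N
   = 192000 / 64
   = 3000.0 Hz

3000.0 Hz


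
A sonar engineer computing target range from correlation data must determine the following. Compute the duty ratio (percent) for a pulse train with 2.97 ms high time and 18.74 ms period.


Duty cycle as a percentage:
DC = (t_on / T) * 100
   = (2.97 / 18.74) * 100
   = 0.158485 * 100
   = 15.85 %

15.85 %


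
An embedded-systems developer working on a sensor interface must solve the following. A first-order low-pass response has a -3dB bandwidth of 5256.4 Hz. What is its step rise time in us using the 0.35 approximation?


Rise time from bandwidth relationship:
tr = 0.35 / BW
   = 0.35 / 5256.4
   = 6.658549578e-05 s
   = 66.5855 us

66.5855 us


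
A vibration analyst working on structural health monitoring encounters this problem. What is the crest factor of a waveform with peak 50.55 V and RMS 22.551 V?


Crest factor is the ratio of peak to RMS:
CF = V_peak / V_rms
   = 50.55 / 22.551
   = 2.2416

2.2416


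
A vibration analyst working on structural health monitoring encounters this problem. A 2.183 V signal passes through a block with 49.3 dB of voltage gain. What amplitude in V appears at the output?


Output voltage from dB gain:
V_out = V_in * 10^(gain_dB / 20)
      = 2.183 * 10^(49.3 / 20)
      = 2.183 * 291.742701
      = 636.8743 V

636.8743 V


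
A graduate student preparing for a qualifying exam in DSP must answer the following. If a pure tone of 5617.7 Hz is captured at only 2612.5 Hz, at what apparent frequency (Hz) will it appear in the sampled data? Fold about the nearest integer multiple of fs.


Compute the nearest integer multiple of fs to the signal:
n = round(5617.7 / 2612.5) = 2
f_alias = |5617.7 - 2 * 2612.5|
        = |5617.7 - 5225.0|
        = 392.7 Hz

392.7


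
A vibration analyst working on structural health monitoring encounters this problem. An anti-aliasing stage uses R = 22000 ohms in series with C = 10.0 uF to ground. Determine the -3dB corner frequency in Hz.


Cutoff frequency of a first-order RC filter:
fc = 1 / (2 * pi * R * C)
C = 10.0 uF = 1e-05 F
fc = 1 / (2 * pi * 22000 * 1e-05)
   = 1 / 1.3823007675795
   = 0.723432 Hz

0.723432 Hz


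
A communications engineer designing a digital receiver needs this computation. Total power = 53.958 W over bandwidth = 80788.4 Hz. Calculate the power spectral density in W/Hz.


Power spectral density:
PSD = P / BW
    = 53.958 / 80788.4
    = 0.00066789 W/Hz

0.00066789 W/Hz


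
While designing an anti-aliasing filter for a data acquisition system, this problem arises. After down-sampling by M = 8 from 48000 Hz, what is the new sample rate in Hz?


Decimation reduces the sample rate:
fs_out = fs_in / M
       = 48000 / 8
       = 6000.0 Hz

6000.0 Hz


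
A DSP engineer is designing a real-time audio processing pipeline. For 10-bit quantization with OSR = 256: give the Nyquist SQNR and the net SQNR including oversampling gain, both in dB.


Step 1 — baseline SQNR at Nyquist:
SQNR_base = 6.02*N + 1.76
          = 6.02*10 + 1.76
          = 61.96 dB

Step 2 — oversampling processing gain:
G = 10*log10(OSR) = 10*log10(256) = 24.08 dB

Step 3 — total:
SQNR_total = 61.96 + 24.08 = 86.04 dB

Base SQNR = 61.96 dB; oversampled SQNR = 86.04 dB


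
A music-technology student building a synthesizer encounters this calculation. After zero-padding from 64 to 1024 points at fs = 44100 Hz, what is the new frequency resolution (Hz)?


Frequency resolution after zero-padding:
N_padded = 64 * 16 = 1024
df = fs / N_padded
   = 44100 / 1024
   = 43.0664 Hz

43.0664 Hz


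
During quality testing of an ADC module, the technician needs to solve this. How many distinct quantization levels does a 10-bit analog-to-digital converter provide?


Number of quantization levels = 2^N
= 2^10
= 1024

1024


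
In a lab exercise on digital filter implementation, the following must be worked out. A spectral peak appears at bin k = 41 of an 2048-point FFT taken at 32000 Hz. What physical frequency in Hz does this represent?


Frequency of DFT bin k:
f_k = k * fs / N
    = 41 * 32000 / 2048
    = 1312000 / 2048
    = 640.625 Hz

640.625 Hz


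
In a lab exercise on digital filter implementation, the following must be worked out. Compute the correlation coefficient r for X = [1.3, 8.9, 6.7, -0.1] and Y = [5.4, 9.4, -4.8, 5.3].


Pearson correlation coefficient (population):
r = cov(X,Y) / (std(X) * std(Y))
Mean X = 4.2, Mean Y = 3.825
Cov(X,Y) = -1.5675
Std(X) = 3.716181, Std(Y) = 5.247083
r = -0.0804

-0.0804


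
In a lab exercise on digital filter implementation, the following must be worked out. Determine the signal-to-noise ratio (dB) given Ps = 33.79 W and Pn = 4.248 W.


SNR in decibels:
SNR = 10 * log10(Ps / Pn)
    = 10 * log10(33.79 / 4.248)
    = 10 * log10(7.9543)
    = 10 * 0.9006
    = 9.01 dB

9.01 dB


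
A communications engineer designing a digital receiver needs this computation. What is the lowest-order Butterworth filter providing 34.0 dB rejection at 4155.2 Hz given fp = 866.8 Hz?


Butterworth filter order formula:
n = log10(10^(A/10) - 1) / (2 * log10(f_stop/f_pass))
10^(34.0/10) - 1 = 2510.8864
f_stop/f_pass = 4155.2 / 866.8 = 4.7937
n = 2.4974 -> ceil = 3

3


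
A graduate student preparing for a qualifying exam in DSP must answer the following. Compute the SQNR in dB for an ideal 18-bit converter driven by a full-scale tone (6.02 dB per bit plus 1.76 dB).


Theoretical SNR for a full-scale sinusoid:
SNR = 6.02 * N + 1.76
    = 6.02 * 18 + 1.76
    = 108.36 + 1.76
    = 110.12 dB

110.12 dB


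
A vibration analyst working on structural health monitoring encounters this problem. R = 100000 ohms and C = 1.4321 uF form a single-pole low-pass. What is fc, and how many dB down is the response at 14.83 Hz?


Step 1 — cutoff frequency:
fc = 1 / (2*pi*R*C)
C = 1.4321 uF = 1.4321e-06 F
fc = 1 / (2*pi*100000*1.4321e-06)
   = 1.11134 Hz

Step 2 — magnitude at f = 14.83 Hz:
|H(f)| = 1 / sqrt(1 + (f/fc)^2)
f/fc = 14.83 / 1.11134 = 13.344251
|H| = 1 / sqrt(1 + 178.069035) = 0.0747291
|H|_dB = 20*log10(0.0747291) = -22.53 dB

fc = 1.11134 Hz; |H(14.83 Hz)| = -22.53 dB


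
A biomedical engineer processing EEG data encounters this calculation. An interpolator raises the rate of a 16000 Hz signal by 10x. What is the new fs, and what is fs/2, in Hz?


Step 1 — output sample rate after interpolation by L:
fs_out = L * fs_in = 10 * 16000 = 160000 Hz

Step 2 — Nyquist frequency of the output stream:
f_Nyq = fs_out / 2 = 160000 / 2 = 80000.0 Hz

fs_out = 160000 Hz; f_Nyquist = 80000.0 Hz


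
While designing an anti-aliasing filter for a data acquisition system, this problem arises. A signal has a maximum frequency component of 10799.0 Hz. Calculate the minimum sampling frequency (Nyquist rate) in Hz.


The Nyquist rate is twice the maximum frequency component.
fs_min = 2 * fmax
      = 2 * 10799.0
      = 21598.0 Hz

21598.0


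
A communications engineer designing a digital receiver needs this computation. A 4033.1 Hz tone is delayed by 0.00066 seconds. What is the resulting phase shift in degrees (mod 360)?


Phase shift from frequency and time delay:
phi = 360 * f * t_delay
    = 360 * 4033.1 * 0.00066
    = 958.26 degrees
    mod 360 = 238.26 degrees

238.26 degrees


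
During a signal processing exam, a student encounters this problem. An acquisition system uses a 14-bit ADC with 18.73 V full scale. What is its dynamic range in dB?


Dynamic range from full-scale to LSB:
V_min = V_max / 2^bits = 18.73 / 2^14
DR = 20 * log10(V_max / V_min)
   = 20 * log10(2^14)
   = 20 * 14 * log10(2)
   = 84.29 dB

84.29 dB


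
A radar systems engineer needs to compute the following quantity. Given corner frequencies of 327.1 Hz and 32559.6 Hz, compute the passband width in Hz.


Bandwidth is the difference of -3dB frequencies:
BW = f_high - f_low
   = 32559.6 - 327.1
   = 32232.5 Hz

32232.5 Hz


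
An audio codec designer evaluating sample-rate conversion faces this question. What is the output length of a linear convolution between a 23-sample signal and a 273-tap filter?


Linear convolution output length:
L = N + M - 1
  = 23 + 273 - 1
  = 295 samples

295


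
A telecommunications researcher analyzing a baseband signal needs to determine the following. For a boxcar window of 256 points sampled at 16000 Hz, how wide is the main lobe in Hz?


Main lobe width for a rectangular window:
Width = 2 * fs / N
      = 2 * 16000 / 256
      = 32000 / 256
      = 125.0 Hz

125.0 Hz


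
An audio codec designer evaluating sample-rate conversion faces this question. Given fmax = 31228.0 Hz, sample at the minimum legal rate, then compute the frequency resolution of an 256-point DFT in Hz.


Step 1 — Nyquist sampling rate:
fs = 2 * fmax = 2 * 31228.0 = 62456.0 Hz

Step 2 — DFT bin spacing:
df = fs / N = 62456.0 / 256 = 243.9688 Hz

243.9688 Hz


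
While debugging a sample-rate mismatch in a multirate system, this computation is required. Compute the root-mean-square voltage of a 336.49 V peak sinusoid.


RMS voltage for a sinusoidal waveform:
V_rms = V_peak / sqrt(2)
      = 336.49 / 1.414214
      = 237.934 V

237.934 V


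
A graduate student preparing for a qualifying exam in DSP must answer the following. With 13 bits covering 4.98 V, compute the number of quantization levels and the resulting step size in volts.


Step 1 — number of quantization levels:
L = 2^N = 2^13 = 8192

Step 2 — LSB step size:
delta = Vfs / L
      = 4.98 / 8192
      = 0.00060791 V

Levels = 8192; step size = 0.00060791 V


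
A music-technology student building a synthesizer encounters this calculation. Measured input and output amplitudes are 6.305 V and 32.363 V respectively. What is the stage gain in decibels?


Voltage gain in dB:
G = 20 * log10(Vout / Vin)
  = 20 * log10(32.363 / 6.305)
  = 20 * log10(5.13291)
  = 20 * 0.710364
  = 14.21 dB

14.21 dB


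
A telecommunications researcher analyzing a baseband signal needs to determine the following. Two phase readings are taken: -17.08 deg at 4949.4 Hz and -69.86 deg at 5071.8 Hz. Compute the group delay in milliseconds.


Group delay from phase difference:
tau = -d(phi)/d(omega)
d(phi) = -52.78 deg = -0.921185 rad
d(omega) = 2*pi*(5071.8 - 4949.4) = 769.0619 rad/s
tau = -(-0.921185) / 769.0619
    = 1.1978 ms

1.1978 ms


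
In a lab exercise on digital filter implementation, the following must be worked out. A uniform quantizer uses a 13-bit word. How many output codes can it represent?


Number of quantization levels = 2^N
= 2^13
= 8192

8192


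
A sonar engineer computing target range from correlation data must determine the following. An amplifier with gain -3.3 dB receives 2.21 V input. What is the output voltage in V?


Output voltage from dB gain:
V_out = V_in * 10^(gain_dB / 20)
      = 2.21 * 10^(-3.3 / 20)
      = 2.21 * 0.683912
      = 1.5114 V

1.5114 V


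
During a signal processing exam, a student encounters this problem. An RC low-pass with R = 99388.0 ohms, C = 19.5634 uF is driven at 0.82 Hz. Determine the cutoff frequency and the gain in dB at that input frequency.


Step 1 — cutoff frequency:
fc = 1 / (2*pi*R*C)
C = 19.5634 uF = 1.95634e-05 F
fc = 1 / (2*pi*99388.0*1.95634e-05)
   = 0.0818544 Hz

Step 2 — magnitude at f = 0.82 Hz:
|H(f)| = 1 / sqrt(1 + (f/fc)^2)
f/fc = 0.82 / 0.0818544 = 10.017788
|H| = 1 / sqrt(1 + 100.356076) = 0.0993288
|H|_dB = 20*log10(0.0993288) = -20.06 dB

fc = 0.0818544 Hz; |H(0.82 Hz)| = -20.06 dB


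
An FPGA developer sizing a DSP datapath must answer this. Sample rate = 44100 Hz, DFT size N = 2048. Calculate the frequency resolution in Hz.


DFT frequency resolution:
df = fs / N
   = 44100 / 2048
   = 21.5332 Hz

21.5332 Hz


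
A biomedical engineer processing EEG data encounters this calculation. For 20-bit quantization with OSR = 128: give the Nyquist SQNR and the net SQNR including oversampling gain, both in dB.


Step 1 — baseline SQNR at Nyquist:
SQNR_base = 6.02*N + 1.76
          = 6.02*20 + 1.76
          = 122.16 dB

Step 2 — oversampling processing gain:
G = 10*log10(OSR) = 10*log10(128) = 21.07 dB

Step 3 — total:
SQNR_total = 122.16 + 21.07 = 143.23 dB

Base SQNR = 122.16 dB; oversampled SQNR = 143.23 dB


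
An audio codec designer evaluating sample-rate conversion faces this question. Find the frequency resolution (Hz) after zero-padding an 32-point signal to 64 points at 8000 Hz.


Frequency resolution after zero-padding:
N_padded = 32 * 2 = 64
df = fs / N_padded
   = 8000 / 64
   = 125.0 Hz

125.0 Hz


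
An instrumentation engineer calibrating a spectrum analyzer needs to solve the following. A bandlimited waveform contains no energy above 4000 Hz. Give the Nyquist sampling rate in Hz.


The Nyquist rate is twice the maximum frequency component.
fs_min = 2 * fmax
      = 2 * 4000
      = 8000 Hz

8000


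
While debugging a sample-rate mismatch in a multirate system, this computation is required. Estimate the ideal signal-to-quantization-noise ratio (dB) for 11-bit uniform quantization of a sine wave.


Theoretical SNR for a full-scale sinusoid:
SNR = 6.02 * N + 1.76
    = 6.02 * 11 + 1.76
    = 66.22 + 1.76
    = 67.98 dB

67.98 dB


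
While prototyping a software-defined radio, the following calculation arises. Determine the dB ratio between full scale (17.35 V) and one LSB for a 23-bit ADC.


Dynamic range from full-scale to LSB:
V_min = V_max / 2^bits = 17.35 / 2^23
DR = 20 * log10(V_max / V_min)
   = 20 * log10(2^23)
   = 20 * 23 * log10(2)
   = 138.47 dB

138.47 dB


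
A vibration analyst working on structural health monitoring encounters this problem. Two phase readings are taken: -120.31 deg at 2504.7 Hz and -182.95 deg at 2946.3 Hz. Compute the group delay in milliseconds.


Group delay from phase difference:
tau = -d(phi)/d(omega)
d(phi) = -62.64 deg = -1.093274 rad
d(omega) = 2*pi*(2946.3 - 2504.7) = 2774.6546 rad/s
tau = -(-1.093274) / 2774.6546
    = 0.394 ms

0.394 ms


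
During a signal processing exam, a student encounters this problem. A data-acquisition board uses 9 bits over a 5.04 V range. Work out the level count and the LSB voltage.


Step 1 — number of quantization levels:
L = 2^N = 2^9 = 512

Step 2 — LSB step size:
delta = Vfs / L
      = 5.04 / 512
      = 0.00984375 V

Levels = 512; step size = 0.00984375 V


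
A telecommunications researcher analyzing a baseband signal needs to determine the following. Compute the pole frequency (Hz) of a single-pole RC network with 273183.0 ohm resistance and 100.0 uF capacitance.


Cutoff frequency of a first-order RC filter:
fc = 1 / (2 * pi * R * C)
C = 100.0 uF = 0.0001 F
fc = 1 / (2 * pi * 273183.0 * 0.0001)
   = 1 / 171.64594117712
   = 0.005826 Hz

0.005826 Hz


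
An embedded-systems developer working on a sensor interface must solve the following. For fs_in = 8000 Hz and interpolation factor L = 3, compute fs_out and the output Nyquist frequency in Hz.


Step 1 — output sample rate after interpolation by L:
fs_out = L * fs_in = 3 * 8000 = 24000 Hz

Step 2 — Nyquist frequency of the output stream:
f_Nyq = fs_out / 2 = 24000 / 2 = 12000.0 Hz

fs_out = 24000 Hz; f_Nyquist = 12000.0 Hz


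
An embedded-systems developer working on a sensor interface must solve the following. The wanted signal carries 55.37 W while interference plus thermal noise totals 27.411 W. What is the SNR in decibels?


SNR in decibels:
SNR = 10 * log10(Ps / Pn)
    = 10 * log10(55.37 / 27.411)
    = 10 * log10(2.02)
    = 10 * 0.3053
    = 3.05 dB

3.05 dB


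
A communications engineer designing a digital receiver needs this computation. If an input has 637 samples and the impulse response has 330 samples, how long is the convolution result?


Linear convolution output length:
L = N + M - 1
  = 637 + 330 - 1
  = 966 samples

966


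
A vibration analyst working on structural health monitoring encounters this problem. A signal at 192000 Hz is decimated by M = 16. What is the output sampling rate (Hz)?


Decimation reduces the sample rate:
fs_out = fs_in / M
       = 192000 / 16
       = 12000.0 Hz

12000.0 Hz


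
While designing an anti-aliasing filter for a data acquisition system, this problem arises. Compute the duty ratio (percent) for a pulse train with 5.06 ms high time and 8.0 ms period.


Duty cycle as a percentage:
DC = (t_on / T) * 100
   = (5.06 / 8.0) * 100
   = 0.6325 * 100
   = 63.25 %

63.25 %


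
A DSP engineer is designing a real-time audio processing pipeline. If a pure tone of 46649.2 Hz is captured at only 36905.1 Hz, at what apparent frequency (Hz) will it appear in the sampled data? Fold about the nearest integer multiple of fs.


Compute the nearest integer multiple of fs to the signal:
n = round(46649.2 / 36905.1) = 1
f_alias = |46649.2 - 1 * 36905.1|
        = |46649.2 - 36905.1|
        = 9744.1 Hz

9744.1


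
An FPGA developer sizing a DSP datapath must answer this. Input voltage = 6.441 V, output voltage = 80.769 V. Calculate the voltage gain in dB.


Voltage gain in dB:
G = 20 * log10(Vout / Vin)
  = 20 * log10(80.769 / 6.441)
  = 20 * log10(12.539823)
  = 20 * 1.098291
  = 21.97 dB

21.97 dB


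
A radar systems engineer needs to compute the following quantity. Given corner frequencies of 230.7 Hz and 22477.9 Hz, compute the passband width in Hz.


Bandwidth is the difference of -3dB frequencies:
BW = f_high - f_low
   = 22477.9 - 230.7
   = 22247.2 Hz

22247.2 Hz


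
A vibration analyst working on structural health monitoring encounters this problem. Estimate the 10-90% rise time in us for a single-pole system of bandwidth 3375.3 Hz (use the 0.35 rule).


Rise time from bandwidth relationship:
tr = 0.35 / BW
   = 0.35 / 3375.3
   = 0.0001036944864 s
   = 103.6945 us

103.6945 us


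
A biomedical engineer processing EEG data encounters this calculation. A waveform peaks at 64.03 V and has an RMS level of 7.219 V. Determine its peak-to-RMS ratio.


Crest factor is the ratio of peak to RMS:
CF = V_peak / V_rms
   = 64.03 / 7.219
   = 8.8696

8.8696


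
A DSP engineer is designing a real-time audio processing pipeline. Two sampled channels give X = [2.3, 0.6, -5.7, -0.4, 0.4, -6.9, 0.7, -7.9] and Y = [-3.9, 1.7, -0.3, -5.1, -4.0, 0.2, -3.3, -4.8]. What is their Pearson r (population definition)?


Pearson correlation coefficient (population):
r = cov(X,Y) / (std(X) * std(Y))
Mean X = -2.1125, Mean Y = -2.4375
Cov(X,Y) = -1.595469
Std(X) = 3.762791, Std(Y) = 2.414507
r = -0.1756

-0.1756


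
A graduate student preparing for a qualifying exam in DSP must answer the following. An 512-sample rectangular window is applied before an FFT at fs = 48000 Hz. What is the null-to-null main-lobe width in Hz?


Main lobe width for a rectangular window:
Width = 2 * fs / N
      = 2 * 48000 / 512
      = 96000 / 512
      = 187.5 Hz

187.5 Hz


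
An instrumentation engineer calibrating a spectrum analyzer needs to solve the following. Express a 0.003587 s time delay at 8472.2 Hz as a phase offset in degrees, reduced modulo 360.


Phase shift from frequency and time delay:
phi = 360 * f * t_delay
    = 360 * 8472.2 * 0.003587
    = 10940.32 degrees
    mod 360 = 140.32 degrees

140.32 degrees
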